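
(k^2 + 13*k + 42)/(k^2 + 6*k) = (k + 7)/k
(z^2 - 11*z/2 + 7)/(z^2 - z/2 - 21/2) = (z - 2)/(z + 3)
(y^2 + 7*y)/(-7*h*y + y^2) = (y + 7)/(-7*h + y)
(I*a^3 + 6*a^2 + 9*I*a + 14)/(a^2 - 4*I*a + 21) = (I*a^2 - a + 2*I)/(a + 3*I)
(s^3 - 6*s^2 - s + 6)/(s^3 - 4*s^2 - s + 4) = (s - 6)/(s - 4)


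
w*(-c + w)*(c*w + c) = -c^2*w^2 - c^2*w + c*w^3 + c*w^2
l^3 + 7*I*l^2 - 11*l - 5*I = (l + I)^2*(l + 5*I)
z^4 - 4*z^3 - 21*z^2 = z^2*(z - 7)*(z + 3)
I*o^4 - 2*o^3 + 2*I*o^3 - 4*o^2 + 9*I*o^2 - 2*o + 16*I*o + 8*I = (o + 1)*(o - 2*I)*(o + 4*I)*(I*o + I)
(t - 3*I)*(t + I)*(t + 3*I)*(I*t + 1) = I*t^4 + 10*I*t^2 + 9*I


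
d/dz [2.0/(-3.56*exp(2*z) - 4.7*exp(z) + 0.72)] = (14.24*exp(z) + 9.4)*exp(z)/(3.56*exp(2*z) + 4.7*exp(z) - 0.72)^2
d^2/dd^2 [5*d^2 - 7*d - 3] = 10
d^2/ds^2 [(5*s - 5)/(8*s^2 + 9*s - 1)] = 10*((s - 1)*(16*s + 9)^2 - (24*s + 1)*(8*s^2 + 9*s - 1))/(8*s^2 + 9*s - 1)^3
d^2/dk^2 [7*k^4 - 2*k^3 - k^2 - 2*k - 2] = 84*k^2 - 12*k - 2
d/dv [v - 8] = 1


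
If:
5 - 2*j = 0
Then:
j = 5/2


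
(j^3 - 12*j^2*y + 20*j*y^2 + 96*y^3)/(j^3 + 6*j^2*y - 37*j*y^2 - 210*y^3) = (j^2 - 6*j*y - 16*y^2)/(j^2 + 12*j*y + 35*y^2)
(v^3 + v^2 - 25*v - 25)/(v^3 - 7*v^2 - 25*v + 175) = (v + 1)/(v - 7)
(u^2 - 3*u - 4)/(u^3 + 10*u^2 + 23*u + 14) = (u - 4)/(u^2 + 9*u + 14)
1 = 1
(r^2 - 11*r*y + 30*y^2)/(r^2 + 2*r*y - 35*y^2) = (r - 6*y)/(r + 7*y)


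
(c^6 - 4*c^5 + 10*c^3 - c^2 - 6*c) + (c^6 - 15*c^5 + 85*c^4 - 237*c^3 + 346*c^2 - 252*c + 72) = 2*c^6 - 19*c^5 + 85*c^4 - 227*c^3 + 345*c^2 - 258*c + 72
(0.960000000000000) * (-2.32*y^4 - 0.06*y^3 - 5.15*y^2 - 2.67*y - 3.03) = -2.2272*y^4 - 0.0576*y^3 - 4.944*y^2 - 2.5632*y - 2.9088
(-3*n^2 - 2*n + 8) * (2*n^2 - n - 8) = -6*n^4 - n^3 + 42*n^2 + 8*n - 64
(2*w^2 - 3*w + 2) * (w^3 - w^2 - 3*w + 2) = 2*w^5 - 5*w^4 - w^3 + 11*w^2 - 12*w + 4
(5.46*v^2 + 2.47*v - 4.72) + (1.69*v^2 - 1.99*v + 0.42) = 7.15*v^2 + 0.48*v - 4.3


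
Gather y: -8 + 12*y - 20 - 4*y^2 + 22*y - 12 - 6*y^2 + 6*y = -10*y^2 + 40*y - 40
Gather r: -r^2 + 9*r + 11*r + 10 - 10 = -r^2 + 20*r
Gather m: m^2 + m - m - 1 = m^2 - 1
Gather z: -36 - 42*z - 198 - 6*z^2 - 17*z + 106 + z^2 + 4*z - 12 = -5*z^2 - 55*z - 140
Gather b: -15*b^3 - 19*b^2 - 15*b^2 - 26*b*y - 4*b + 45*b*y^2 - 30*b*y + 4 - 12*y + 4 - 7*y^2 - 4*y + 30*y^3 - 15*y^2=-15*b^3 - 34*b^2 + b*(45*y^2 - 56*y - 4) + 30*y^3 - 22*y^2 - 16*y + 8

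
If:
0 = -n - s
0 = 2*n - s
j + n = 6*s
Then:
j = 0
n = 0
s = 0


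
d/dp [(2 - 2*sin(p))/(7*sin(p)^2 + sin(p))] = 2*(7*cos(p) - 14/tan(p) - cos(p)/sin(p)^2)/(7*sin(p) + 1)^2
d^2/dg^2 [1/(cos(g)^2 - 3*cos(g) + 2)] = (-4*sin(g)^4 + 3*sin(g)^2 - 69*cos(g)/4 + 9*cos(3*g)/4 + 15)/((cos(g) - 2)^3*(cos(g) - 1)^3)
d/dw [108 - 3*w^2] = -6*w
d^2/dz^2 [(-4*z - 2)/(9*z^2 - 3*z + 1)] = 12*(-3*(2*z + 1)*(6*z - 1)^2 + (18*z + 1)*(9*z^2 - 3*z + 1))/(9*z^2 - 3*z + 1)^3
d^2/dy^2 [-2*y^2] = -4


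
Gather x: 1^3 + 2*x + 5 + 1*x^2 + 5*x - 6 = x^2 + 7*x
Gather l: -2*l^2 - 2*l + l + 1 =-2*l^2 - l + 1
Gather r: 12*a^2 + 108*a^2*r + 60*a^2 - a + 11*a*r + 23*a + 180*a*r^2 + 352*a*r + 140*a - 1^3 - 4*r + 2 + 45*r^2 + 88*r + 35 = 72*a^2 + 162*a + r^2*(180*a + 45) + r*(108*a^2 + 363*a + 84) + 36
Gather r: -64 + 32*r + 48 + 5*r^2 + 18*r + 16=5*r^2 + 50*r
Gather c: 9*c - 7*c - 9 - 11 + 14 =2*c - 6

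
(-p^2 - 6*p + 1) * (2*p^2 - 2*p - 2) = -2*p^4 - 10*p^3 + 16*p^2 + 10*p - 2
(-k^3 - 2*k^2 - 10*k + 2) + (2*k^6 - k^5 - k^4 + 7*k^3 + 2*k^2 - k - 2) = 2*k^6 - k^5 - k^4 + 6*k^3 - 11*k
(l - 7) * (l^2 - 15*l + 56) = l^3 - 22*l^2 + 161*l - 392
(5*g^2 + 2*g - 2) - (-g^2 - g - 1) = 6*g^2 + 3*g - 1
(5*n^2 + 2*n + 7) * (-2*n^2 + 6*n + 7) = -10*n^4 + 26*n^3 + 33*n^2 + 56*n + 49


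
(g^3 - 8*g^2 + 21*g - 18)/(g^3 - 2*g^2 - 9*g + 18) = (g - 3)/(g + 3)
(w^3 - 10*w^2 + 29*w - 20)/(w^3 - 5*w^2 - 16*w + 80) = (w - 1)/(w + 4)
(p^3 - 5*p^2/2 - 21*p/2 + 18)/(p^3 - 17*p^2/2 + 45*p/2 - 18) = (p + 3)/(p - 3)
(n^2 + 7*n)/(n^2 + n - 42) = n/(n - 6)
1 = 1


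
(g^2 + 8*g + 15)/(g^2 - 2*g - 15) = (g + 5)/(g - 5)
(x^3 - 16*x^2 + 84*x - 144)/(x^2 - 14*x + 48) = (x^2 - 10*x + 24)/(x - 8)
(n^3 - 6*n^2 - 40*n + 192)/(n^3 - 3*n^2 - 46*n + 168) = (n^2 - 2*n - 48)/(n^2 + n - 42)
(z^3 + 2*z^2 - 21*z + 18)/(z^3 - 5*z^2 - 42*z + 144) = (z - 1)/(z - 8)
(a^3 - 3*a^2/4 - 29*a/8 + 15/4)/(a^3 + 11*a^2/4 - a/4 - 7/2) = (8*a^2 - 22*a + 15)/(2*(4*a^2 + 3*a - 7))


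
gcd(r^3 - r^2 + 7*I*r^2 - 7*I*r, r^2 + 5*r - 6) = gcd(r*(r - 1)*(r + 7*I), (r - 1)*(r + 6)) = r - 1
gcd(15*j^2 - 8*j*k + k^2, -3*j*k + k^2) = 3*j - k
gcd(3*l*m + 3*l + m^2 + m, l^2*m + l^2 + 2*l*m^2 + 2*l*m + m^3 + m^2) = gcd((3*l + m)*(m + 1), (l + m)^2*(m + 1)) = m + 1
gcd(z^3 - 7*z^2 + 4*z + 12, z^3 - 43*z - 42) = z + 1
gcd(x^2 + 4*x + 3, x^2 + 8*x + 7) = x + 1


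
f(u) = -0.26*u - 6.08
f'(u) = -0.260000000000000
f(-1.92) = -5.58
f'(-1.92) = -0.26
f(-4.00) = -5.04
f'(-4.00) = -0.26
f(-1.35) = -5.73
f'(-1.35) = -0.26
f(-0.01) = -6.08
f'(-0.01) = -0.26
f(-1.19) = -5.77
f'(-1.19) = -0.26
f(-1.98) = -5.57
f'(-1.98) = -0.26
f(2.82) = -6.81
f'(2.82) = -0.26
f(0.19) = -6.13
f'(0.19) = -0.26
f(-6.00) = -4.52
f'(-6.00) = -0.26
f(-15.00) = -2.18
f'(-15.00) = -0.26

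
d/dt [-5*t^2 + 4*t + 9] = 4 - 10*t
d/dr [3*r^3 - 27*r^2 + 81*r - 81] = 9*r^2 - 54*r + 81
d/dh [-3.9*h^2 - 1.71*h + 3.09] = -7.8*h - 1.71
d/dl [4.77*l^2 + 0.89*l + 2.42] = 9.54*l + 0.89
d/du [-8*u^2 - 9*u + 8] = -16*u - 9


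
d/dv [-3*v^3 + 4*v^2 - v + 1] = -9*v^2 + 8*v - 1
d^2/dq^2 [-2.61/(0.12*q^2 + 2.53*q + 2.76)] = (0.075168*q^2 + 1.584792*q - 2.61*(0.24*q + 2.53)*(0.48*q + 5.06) + 1.728864)/(0.12*q^2 + 2.53*q + 2.76)^3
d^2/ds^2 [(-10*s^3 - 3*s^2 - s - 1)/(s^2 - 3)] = 2*(-31*s^3 - 30*s^2 - 279*s - 30)/(s^6 - 9*s^4 + 27*s^2 - 27)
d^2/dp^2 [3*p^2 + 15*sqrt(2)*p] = 6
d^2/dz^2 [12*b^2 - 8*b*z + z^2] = 2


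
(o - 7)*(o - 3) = o^2 - 10*o + 21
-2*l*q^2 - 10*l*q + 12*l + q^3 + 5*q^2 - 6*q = (-2*l + q)*(q - 1)*(q + 6)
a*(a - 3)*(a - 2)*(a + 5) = a^4 - 19*a^2 + 30*a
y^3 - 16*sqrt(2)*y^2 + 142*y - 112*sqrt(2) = (y - 8*sqrt(2))*(y - 7*sqrt(2))*(y - sqrt(2))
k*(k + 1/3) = k^2 + k/3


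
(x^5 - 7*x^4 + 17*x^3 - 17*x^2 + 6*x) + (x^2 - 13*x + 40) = x^5 - 7*x^4 + 17*x^3 - 16*x^2 - 7*x + 40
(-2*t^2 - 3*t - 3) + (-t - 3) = -2*t^2 - 4*t - 6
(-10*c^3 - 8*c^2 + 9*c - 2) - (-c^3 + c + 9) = -9*c^3 - 8*c^2 + 8*c - 11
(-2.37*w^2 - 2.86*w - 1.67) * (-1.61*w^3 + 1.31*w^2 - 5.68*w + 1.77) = 3.8157*w^5 + 1.4999*w^4 + 12.4037*w^3 + 9.8622*w^2 + 4.4234*w - 2.9559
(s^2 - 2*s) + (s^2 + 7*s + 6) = 2*s^2 + 5*s + 6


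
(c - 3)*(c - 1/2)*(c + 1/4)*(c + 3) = c^4 - c^3/4 - 73*c^2/8 + 9*c/4 + 9/8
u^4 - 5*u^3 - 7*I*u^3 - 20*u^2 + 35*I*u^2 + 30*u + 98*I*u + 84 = (u - 7)*(u + 2)*(u - 6*I)*(u - I)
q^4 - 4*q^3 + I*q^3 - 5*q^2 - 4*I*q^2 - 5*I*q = q*(q - 5)*(q + 1)*(q + I)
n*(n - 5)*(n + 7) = n^3 + 2*n^2 - 35*n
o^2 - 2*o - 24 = (o - 6)*(o + 4)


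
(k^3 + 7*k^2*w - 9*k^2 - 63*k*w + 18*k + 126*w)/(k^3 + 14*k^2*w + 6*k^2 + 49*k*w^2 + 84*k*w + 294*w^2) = (k^2 - 9*k + 18)/(k^2 + 7*k*w + 6*k + 42*w)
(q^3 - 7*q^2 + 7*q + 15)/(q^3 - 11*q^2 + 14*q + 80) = (q^2 - 2*q - 3)/(q^2 - 6*q - 16)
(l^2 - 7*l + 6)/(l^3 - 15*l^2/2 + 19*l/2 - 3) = 2/(2*l - 1)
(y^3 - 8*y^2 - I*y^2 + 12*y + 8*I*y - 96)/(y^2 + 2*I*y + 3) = (y^2 - 4*y*(2 + I) + 32*I)/(y - I)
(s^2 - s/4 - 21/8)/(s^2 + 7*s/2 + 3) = (s - 7/4)/(s + 2)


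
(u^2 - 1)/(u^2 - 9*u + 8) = (u + 1)/(u - 8)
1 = 1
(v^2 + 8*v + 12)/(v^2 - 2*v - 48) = (v + 2)/(v - 8)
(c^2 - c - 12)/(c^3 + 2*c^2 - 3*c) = (c - 4)/(c*(c - 1))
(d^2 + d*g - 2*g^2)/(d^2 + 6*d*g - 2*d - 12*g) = (d^2 + d*g - 2*g^2)/(d^2 + 6*d*g - 2*d - 12*g)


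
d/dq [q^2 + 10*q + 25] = 2*q + 10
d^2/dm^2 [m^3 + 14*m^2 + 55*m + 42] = 6*m + 28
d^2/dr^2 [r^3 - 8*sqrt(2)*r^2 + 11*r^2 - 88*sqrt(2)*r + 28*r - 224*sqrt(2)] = 6*r - 16*sqrt(2) + 22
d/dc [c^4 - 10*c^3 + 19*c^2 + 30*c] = 4*c^3 - 30*c^2 + 38*c + 30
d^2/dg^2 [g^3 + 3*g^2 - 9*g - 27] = 6*g + 6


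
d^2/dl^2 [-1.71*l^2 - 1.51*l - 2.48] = -3.42000000000000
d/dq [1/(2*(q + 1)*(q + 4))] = (-q - 5/2)/(q^4 + 10*q^3 + 33*q^2 + 40*q + 16)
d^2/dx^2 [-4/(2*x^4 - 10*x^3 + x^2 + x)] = 8*(x*(12*x^2 - 30*x + 1)*(2*x^3 - 10*x^2 + x + 1) - (8*x^3 - 30*x^2 + 2*x + 1)^2)/(x^3*(2*x^3 - 10*x^2 + x + 1)^3)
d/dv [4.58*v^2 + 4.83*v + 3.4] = 9.16*v + 4.83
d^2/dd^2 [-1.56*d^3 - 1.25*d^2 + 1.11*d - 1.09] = -9.36*d - 2.5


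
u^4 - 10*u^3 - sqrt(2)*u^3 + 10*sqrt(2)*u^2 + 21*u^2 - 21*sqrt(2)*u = u*(u - 7)*(u - 3)*(u - sqrt(2))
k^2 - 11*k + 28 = (k - 7)*(k - 4)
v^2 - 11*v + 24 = (v - 8)*(v - 3)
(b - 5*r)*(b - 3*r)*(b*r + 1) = b^3*r - 8*b^2*r^2 + b^2 + 15*b*r^3 - 8*b*r + 15*r^2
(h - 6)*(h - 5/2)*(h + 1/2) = h^3 - 8*h^2 + 43*h/4 + 15/2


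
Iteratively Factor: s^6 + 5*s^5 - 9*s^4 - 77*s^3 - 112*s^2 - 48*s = (s + 1)*(s^5 + 4*s^4 - 13*s^3 - 64*s^2 - 48*s) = s*(s + 1)*(s^4 + 4*s^3 - 13*s^2 - 64*s - 48) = s*(s + 1)*(s + 3)*(s^3 + s^2 - 16*s - 16) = s*(s + 1)*(s + 3)*(s + 4)*(s^2 - 3*s - 4) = s*(s - 4)*(s + 1)*(s + 3)*(s + 4)*(s + 1)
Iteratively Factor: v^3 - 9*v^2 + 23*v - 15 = (v - 3)*(v^2 - 6*v + 5) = (v - 5)*(v - 3)*(v - 1)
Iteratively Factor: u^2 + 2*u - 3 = (u + 3)*(u - 1)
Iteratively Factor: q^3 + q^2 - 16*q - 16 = (q + 1)*(q^2 - 16) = (q + 1)*(q + 4)*(q - 4)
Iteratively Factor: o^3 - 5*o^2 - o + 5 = (o - 5)*(o^2 - 1) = (o - 5)*(o - 1)*(o + 1)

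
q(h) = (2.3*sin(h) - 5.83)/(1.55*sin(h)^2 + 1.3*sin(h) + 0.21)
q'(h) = (-3.1*sin(h)*cos(h) - 1.3*cos(h))*(2.3*sin(h) - 5.83)/(1.55*sin(h)^2 + 1.3*sin(h) + 0.21)^2 + 2.3*cos(h)/(1.55*sin(h)^2 + 1.3*sin(h) + 0.21) = (-3.565*sin(h)^2 + 18.073*sin(h) + 8.062)*cos(h)/(2.4025*sin(h)^4 + 4.03*sin(h)^3 + 2.341*sin(h)^2 + 0.546*sin(h) + 0.0441)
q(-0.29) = 185.38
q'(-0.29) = 2036.18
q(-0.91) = -51.05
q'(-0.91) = -230.58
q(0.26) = -8.10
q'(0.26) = 28.83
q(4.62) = -17.95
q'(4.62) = 6.07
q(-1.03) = -33.24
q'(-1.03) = -93.95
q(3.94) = -100.99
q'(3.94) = 854.32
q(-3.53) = -5.36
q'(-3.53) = -15.58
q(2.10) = -1.55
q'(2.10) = -1.71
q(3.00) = -12.97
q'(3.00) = -57.96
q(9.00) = -4.84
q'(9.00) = -13.34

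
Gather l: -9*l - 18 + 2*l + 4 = -7*l - 14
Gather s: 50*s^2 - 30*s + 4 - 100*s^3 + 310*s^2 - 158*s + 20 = -100*s^3 + 360*s^2 - 188*s + 24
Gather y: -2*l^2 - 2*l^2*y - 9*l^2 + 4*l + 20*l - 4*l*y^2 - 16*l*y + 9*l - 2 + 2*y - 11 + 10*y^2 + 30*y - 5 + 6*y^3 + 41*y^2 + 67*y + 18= -11*l^2 + 33*l + 6*y^3 + y^2*(51 - 4*l) + y*(-2*l^2 - 16*l + 99)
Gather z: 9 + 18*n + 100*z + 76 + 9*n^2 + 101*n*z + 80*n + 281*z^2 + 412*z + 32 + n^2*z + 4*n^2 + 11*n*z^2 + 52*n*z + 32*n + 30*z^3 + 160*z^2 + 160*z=13*n^2 + 130*n + 30*z^3 + z^2*(11*n + 441) + z*(n^2 + 153*n + 672) + 117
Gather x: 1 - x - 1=-x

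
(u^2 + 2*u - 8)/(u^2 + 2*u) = (u^2 + 2*u - 8)/(u*(u + 2))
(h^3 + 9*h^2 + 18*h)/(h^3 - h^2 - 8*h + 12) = h*(h + 6)/(h^2 - 4*h + 4)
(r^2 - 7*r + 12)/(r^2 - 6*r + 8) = (r - 3)/(r - 2)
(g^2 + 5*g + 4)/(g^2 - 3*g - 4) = (g + 4)/(g - 4)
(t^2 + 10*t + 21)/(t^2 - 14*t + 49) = (t^2 + 10*t + 21)/(t^2 - 14*t + 49)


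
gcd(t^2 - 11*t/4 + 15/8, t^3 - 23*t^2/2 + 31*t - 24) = t - 3/2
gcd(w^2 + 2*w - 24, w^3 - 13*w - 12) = w - 4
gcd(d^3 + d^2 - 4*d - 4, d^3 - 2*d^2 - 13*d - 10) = d^2 + 3*d + 2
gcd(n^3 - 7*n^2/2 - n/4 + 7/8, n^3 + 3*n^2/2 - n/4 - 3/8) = n^2 - 1/4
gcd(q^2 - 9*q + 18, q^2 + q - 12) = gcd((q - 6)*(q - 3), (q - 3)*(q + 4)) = q - 3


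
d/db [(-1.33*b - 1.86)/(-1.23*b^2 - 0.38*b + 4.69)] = (1.6359*b^2 + 0.5054*b - (1.33*b + 1.86)*(2.46*b + 0.38) - 6.2377)/(1.23*b^2 + 0.38*b - 4.69)^2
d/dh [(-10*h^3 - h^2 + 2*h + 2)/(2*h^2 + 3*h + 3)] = h*(-20*h^3 - 60*h^2 - 97*h - 14)/(4*h^4 + 12*h^3 + 21*h^2 + 18*h + 9)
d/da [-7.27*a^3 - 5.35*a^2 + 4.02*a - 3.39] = -21.81*a^2 - 10.7*a + 4.02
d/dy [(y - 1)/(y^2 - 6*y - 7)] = (y^2 - 6*y - 2*(y - 3)*(y - 1) - 7)/(-y^2 + 6*y + 7)^2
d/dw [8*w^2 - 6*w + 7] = 16*w - 6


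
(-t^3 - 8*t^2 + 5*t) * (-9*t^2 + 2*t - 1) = 9*t^5 + 70*t^4 - 60*t^3 + 18*t^2 - 5*t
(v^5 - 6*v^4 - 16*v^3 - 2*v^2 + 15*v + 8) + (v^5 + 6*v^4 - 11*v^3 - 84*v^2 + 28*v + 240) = 2*v^5 - 27*v^3 - 86*v^2 + 43*v + 248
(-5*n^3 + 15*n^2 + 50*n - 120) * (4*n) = -20*n^4 + 60*n^3 + 200*n^2 - 480*n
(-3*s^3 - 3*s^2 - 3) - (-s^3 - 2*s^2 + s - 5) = -2*s^3 - s^2 - s + 2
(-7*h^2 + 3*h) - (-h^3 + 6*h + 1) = h^3 - 7*h^2 - 3*h - 1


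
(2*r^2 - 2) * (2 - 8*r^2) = -16*r^4 + 20*r^2 - 4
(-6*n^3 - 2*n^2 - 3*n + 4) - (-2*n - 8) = -6*n^3 - 2*n^2 - n + 12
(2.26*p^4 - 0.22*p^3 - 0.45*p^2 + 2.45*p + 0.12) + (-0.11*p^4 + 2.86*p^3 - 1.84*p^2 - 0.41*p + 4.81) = 2.15*p^4 + 2.64*p^3 - 2.29*p^2 + 2.04*p + 4.93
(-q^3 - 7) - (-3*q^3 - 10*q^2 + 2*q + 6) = 2*q^3 + 10*q^2 - 2*q - 13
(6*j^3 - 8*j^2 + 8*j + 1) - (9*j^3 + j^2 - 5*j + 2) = -3*j^3 - 9*j^2 + 13*j - 1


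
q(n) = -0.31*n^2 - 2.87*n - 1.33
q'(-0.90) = -2.31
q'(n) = -0.62*n - 2.87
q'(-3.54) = -0.68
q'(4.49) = -5.65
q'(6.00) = -6.59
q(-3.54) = 4.95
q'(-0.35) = -2.65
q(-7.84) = 2.12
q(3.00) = -12.73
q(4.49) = -20.47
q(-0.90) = 1.00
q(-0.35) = -0.36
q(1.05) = -4.69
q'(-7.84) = 1.99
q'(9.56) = -8.80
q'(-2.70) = -1.20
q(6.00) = -29.71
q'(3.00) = -4.73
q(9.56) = -57.10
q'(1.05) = -3.52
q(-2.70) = 4.16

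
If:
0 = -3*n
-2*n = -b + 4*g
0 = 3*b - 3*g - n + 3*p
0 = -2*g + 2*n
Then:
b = 0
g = 0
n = 0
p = 0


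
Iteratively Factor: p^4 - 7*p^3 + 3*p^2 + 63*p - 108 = (p - 4)*(p^3 - 3*p^2 - 9*p + 27) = (p - 4)*(p - 3)*(p^2 - 9) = (p - 4)*(p - 3)^2*(p + 3)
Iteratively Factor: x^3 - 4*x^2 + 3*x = (x - 3)*(x^2 - x) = (x - 3)*(x - 1)*(x)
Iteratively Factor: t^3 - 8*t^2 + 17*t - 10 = (t - 1)*(t^2 - 7*t + 10) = (t - 5)*(t - 1)*(t - 2)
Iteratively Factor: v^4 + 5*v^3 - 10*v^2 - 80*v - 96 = (v + 4)*(v^3 + v^2 - 14*v - 24) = (v + 3)*(v + 4)*(v^2 - 2*v - 8) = (v + 2)*(v + 3)*(v + 4)*(v - 4)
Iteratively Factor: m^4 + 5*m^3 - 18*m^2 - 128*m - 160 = (m + 4)*(m^3 + m^2 - 22*m - 40) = (m + 4)^2*(m^2 - 3*m - 10) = (m + 2)*(m + 4)^2*(m - 5)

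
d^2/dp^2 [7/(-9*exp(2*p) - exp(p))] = 7*((9*exp(p) + 1)*(36*exp(p) + 1) - 2*(18*exp(p) + 1)^2)*exp(-p)/(9*exp(p) + 1)^3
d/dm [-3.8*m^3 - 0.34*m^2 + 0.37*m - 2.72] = -11.4*m^2 - 0.68*m + 0.37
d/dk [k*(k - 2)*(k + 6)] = 3*k^2 + 8*k - 12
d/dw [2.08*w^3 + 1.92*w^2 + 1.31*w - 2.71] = 6.24*w^2 + 3.84*w + 1.31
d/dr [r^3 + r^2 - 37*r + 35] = 3*r^2 + 2*r - 37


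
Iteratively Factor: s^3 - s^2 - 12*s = (s + 3)*(s^2 - 4*s) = (s - 4)*(s + 3)*(s)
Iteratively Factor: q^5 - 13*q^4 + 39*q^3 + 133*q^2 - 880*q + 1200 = (q - 5)*(q^4 - 8*q^3 - q^2 + 128*q - 240) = (q - 5)*(q - 3)*(q^3 - 5*q^2 - 16*q + 80) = (q - 5)*(q - 4)*(q - 3)*(q^2 - q - 20) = (q - 5)*(q - 4)*(q - 3)*(q + 4)*(q - 5)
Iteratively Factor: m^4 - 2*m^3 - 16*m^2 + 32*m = (m - 4)*(m^3 + 2*m^2 - 8*m) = (m - 4)*(m + 4)*(m^2 - 2*m) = m*(m - 4)*(m + 4)*(m - 2)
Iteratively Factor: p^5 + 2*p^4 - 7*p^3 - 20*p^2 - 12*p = (p + 2)*(p^4 - 7*p^2 - 6*p) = p*(p + 2)*(p^3 - 7*p - 6) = p*(p - 3)*(p + 2)*(p^2 + 3*p + 2) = p*(p - 3)*(p + 1)*(p + 2)*(p + 2)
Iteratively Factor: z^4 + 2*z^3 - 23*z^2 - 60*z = (z - 5)*(z^3 + 7*z^2 + 12*z) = (z - 5)*(z + 4)*(z^2 + 3*z) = z*(z - 5)*(z + 4)*(z + 3)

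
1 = 1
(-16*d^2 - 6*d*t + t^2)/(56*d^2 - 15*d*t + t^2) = (2*d + t)/(-7*d + t)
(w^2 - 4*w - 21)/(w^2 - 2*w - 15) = (w - 7)/(w - 5)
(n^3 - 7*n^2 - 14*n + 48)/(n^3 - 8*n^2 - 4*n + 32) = (n + 3)/(n + 2)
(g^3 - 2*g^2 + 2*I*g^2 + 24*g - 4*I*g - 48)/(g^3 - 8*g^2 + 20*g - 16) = (g^2 + 2*I*g + 24)/(g^2 - 6*g + 8)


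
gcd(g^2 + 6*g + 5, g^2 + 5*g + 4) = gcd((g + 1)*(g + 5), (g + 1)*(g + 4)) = g + 1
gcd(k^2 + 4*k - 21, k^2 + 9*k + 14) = k + 7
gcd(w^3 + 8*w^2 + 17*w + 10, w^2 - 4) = w + 2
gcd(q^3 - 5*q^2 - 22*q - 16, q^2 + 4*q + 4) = q + 2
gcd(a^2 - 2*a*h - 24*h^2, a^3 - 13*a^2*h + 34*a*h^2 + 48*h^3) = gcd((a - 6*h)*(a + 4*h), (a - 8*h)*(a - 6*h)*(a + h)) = a - 6*h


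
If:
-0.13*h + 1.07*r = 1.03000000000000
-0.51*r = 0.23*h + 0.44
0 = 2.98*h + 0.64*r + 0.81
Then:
No Solution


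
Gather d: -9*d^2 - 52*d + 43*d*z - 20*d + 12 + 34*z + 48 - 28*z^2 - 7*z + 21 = -9*d^2 + d*(43*z - 72) - 28*z^2 + 27*z + 81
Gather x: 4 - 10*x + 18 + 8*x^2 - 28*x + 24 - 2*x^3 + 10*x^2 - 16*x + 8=-2*x^3 + 18*x^2 - 54*x + 54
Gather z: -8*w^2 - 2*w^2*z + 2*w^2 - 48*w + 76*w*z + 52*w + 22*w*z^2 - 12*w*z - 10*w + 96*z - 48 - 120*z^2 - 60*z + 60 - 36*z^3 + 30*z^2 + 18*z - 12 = -6*w^2 - 6*w - 36*z^3 + z^2*(22*w - 90) + z*(-2*w^2 + 64*w + 54)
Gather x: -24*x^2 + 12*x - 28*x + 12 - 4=-24*x^2 - 16*x + 8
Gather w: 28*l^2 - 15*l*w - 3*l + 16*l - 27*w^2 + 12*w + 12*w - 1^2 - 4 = 28*l^2 + 13*l - 27*w^2 + w*(24 - 15*l) - 5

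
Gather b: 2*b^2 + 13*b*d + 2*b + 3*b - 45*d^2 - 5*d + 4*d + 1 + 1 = 2*b^2 + b*(13*d + 5) - 45*d^2 - d + 2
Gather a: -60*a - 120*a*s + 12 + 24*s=a*(-120*s - 60) + 24*s + 12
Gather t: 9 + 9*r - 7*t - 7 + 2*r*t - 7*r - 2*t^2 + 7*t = 2*r*t + 2*r - 2*t^2 + 2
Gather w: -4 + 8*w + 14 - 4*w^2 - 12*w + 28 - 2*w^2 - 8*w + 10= -6*w^2 - 12*w + 48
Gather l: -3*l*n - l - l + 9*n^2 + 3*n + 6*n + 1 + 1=l*(-3*n - 2) + 9*n^2 + 9*n + 2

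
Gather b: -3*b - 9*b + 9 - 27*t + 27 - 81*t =-12*b - 108*t + 36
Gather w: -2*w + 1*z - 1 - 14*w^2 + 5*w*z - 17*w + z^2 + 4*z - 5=-14*w^2 + w*(5*z - 19) + z^2 + 5*z - 6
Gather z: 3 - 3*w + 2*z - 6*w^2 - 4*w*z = -6*w^2 - 3*w + z*(2 - 4*w) + 3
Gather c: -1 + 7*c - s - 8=7*c - s - 9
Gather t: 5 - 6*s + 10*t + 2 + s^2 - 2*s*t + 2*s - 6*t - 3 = s^2 - 4*s + t*(4 - 2*s) + 4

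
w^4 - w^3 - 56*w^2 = w^2*(w - 8)*(w + 7)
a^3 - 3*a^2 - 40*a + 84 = (a - 7)*(a - 2)*(a + 6)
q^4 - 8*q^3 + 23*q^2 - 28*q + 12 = (q - 3)*(q - 2)^2*(q - 1)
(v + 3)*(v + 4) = v^2 + 7*v + 12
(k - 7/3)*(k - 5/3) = k^2 - 4*k + 35/9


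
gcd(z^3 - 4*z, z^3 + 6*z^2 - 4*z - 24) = z^2 - 4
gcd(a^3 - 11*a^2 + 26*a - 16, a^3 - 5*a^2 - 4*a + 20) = a - 2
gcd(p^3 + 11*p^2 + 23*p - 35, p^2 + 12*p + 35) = p^2 + 12*p + 35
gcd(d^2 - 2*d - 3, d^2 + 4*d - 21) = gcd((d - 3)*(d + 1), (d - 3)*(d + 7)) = d - 3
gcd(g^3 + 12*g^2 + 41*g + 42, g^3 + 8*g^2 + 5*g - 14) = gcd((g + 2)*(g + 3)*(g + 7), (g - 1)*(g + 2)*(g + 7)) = g^2 + 9*g + 14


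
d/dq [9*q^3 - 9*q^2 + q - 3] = 27*q^2 - 18*q + 1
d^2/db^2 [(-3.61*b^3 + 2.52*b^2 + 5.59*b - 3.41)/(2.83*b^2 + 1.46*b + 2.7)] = (-7.105427357601e-15*b^4 + 108.493098*b^3 - 364.777734*b^2 - 498.717168*b + 30.244148)/(22.665187*b^6 + 35.078982*b^5 + 82.969374*b^4 + 70.047296*b^3 + 79.15806*b^2 + 31.9302*b + 19.683)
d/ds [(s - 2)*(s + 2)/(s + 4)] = (s^2 + 8*s + 4)/(s^2 + 8*s + 16)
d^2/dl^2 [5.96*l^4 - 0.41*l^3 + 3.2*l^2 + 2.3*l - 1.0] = 71.52*l^2 - 2.46*l + 6.4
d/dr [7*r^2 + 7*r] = 14*r + 7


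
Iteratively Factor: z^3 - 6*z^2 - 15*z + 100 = (z - 5)*(z^2 - z - 20) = (z - 5)*(z + 4)*(z - 5)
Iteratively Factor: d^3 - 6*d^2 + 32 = (d - 4)*(d^2 - 2*d - 8) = (d - 4)^2*(d + 2)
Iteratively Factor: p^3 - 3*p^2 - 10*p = (p + 2)*(p^2 - 5*p) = p*(p + 2)*(p - 5)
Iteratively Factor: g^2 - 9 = (g - 3)*(g + 3)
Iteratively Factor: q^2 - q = (q - 1)*(q)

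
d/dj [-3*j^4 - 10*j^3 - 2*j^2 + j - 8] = -12*j^3 - 30*j^2 - 4*j + 1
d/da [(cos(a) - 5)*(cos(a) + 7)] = -2*(cos(a) + 1)*sin(a)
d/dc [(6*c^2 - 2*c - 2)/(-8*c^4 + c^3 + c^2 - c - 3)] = 2*((1 - 6*c)*(8*c^4 - c^3 - c^2 + c + 3) - (-3*c^2 + c + 1)*(32*c^3 - 3*c^2 - 2*c + 1))/(8*c^4 - c^3 - c^2 + c + 3)^2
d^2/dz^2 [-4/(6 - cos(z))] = 4*(sin(z)^2 - 6*cos(z) + 1)/(cos(z) - 6)^3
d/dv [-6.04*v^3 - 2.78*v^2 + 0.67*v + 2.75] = -18.12*v^2 - 5.56*v + 0.67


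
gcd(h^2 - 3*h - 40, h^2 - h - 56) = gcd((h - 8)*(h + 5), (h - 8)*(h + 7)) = h - 8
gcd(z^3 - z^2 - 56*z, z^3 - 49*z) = z^2 + 7*z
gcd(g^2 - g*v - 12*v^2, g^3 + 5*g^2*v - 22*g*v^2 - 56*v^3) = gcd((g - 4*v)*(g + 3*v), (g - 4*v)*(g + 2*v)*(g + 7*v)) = -g + 4*v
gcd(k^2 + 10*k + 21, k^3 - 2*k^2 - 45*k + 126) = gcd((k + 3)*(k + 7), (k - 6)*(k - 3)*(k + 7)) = k + 7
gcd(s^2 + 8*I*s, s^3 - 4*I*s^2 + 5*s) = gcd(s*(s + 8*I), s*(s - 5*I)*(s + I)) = s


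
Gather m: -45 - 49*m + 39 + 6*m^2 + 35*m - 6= 6*m^2 - 14*m - 12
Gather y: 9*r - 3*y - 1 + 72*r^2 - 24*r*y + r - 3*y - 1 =72*r^2 + 10*r + y*(-24*r - 6) - 2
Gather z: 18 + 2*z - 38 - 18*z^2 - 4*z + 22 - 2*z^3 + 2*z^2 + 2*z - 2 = -2*z^3 - 16*z^2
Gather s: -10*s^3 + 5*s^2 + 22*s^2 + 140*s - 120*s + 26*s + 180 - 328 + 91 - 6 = -10*s^3 + 27*s^2 + 46*s - 63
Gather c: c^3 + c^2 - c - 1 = c^3 + c^2 - c - 1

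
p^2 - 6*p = p*(p - 6)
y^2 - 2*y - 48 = (y - 8)*(y + 6)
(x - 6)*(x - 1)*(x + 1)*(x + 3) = x^4 - 3*x^3 - 19*x^2 + 3*x + 18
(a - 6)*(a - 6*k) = a^2 - 6*a*k - 6*a + 36*k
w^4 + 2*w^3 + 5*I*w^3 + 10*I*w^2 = w^2*(w + 2)*(w + 5*I)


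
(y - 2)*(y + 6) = y^2 + 4*y - 12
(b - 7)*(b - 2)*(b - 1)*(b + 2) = b^4 - 8*b^3 + 3*b^2 + 32*b - 28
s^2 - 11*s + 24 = (s - 8)*(s - 3)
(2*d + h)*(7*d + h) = 14*d^2 + 9*d*h + h^2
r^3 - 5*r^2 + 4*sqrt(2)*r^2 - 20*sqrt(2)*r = r*(r - 5)*(r + 4*sqrt(2))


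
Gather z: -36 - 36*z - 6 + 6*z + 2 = -30*z - 40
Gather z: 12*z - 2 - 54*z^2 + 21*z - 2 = -54*z^2 + 33*z - 4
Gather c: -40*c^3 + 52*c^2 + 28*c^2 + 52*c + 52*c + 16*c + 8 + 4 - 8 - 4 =-40*c^3 + 80*c^2 + 120*c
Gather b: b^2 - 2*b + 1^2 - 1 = b^2 - 2*b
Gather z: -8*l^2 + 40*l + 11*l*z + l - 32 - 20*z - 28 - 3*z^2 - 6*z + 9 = -8*l^2 + 41*l - 3*z^2 + z*(11*l - 26) - 51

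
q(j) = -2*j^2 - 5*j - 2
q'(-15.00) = 55.00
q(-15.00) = -377.00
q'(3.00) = -17.00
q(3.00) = -35.00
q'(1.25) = -10.00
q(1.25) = -11.38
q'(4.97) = -24.88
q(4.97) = -76.25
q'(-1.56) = 1.24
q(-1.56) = 0.93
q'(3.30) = -18.20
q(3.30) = -40.28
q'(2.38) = -14.52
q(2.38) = -25.23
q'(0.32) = -6.28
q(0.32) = -3.80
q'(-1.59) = 1.36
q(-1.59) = 0.89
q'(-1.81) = 2.24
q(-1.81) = 0.50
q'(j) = -4*j - 5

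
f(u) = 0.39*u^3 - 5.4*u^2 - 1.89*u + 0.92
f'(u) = 1.17*u^2 - 10.8*u - 1.89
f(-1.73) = -13.99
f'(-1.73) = 20.30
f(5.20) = -100.09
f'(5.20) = -26.41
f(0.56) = -1.76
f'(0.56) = -7.57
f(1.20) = -8.45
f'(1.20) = -13.17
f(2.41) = -29.54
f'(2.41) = -21.12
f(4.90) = -92.11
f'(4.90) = -26.72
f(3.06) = -44.25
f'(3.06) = -23.98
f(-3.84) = -93.53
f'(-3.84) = 56.83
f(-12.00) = -1427.92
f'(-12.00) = 296.19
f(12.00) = -125.44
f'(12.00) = 36.99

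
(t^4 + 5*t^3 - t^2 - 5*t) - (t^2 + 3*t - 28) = t^4 + 5*t^3 - 2*t^2 - 8*t + 28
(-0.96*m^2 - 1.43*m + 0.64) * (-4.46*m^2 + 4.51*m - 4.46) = 4.2816*m^4 + 2.0482*m^3 - 5.0221*m^2 + 9.2642*m - 2.8544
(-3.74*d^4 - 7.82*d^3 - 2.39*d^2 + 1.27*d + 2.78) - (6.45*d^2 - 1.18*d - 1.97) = -3.74*d^4 - 7.82*d^3 - 8.84*d^2 + 2.45*d + 4.75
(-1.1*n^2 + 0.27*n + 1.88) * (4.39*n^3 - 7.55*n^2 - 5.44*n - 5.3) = -4.829*n^5 + 9.4903*n^4 + 12.1987*n^3 - 9.8328*n^2 - 11.6582*n - 9.964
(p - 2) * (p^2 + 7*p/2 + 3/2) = p^3 + 3*p^2/2 - 11*p/2 - 3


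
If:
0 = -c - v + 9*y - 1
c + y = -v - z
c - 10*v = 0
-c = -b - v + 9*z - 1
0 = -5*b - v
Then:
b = 1/252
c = -25/126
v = -5/252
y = 197/2268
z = 149/1134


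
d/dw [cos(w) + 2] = -sin(w)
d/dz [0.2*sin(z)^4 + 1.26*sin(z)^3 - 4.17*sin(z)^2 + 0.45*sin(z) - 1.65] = (0.8*sin(z)^3 + 3.78*sin(z)^2 - 8.34*sin(z) + 0.45)*cos(z)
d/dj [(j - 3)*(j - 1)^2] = (j - 1)*(3*j - 7)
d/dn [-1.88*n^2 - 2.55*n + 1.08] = -3.76*n - 2.55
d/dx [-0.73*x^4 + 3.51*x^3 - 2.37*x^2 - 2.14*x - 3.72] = -2.92*x^3 + 10.53*x^2 - 4.74*x - 2.14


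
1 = 1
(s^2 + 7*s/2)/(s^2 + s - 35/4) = 2*s/(2*s - 5)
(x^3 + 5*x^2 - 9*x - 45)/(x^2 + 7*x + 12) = (x^2 + 2*x - 15)/(x + 4)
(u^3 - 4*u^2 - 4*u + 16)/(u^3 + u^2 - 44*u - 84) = (u^2 - 6*u + 8)/(u^2 - u - 42)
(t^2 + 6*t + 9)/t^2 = 1 + 6/t + 9/t^2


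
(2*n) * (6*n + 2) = 12*n^2 + 4*n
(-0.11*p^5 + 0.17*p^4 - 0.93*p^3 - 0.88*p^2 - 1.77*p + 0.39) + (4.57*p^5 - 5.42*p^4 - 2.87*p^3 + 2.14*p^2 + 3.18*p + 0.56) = 4.46*p^5 - 5.25*p^4 - 3.8*p^3 + 1.26*p^2 + 1.41*p + 0.95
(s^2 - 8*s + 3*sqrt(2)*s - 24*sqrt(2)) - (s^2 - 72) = -8*s + 3*sqrt(2)*s - 24*sqrt(2) + 72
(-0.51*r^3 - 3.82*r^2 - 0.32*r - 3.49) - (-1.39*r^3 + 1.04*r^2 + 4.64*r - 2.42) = 0.88*r^3 - 4.86*r^2 - 4.96*r - 1.07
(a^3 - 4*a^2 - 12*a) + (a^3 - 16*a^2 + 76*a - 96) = 2*a^3 - 20*a^2 + 64*a - 96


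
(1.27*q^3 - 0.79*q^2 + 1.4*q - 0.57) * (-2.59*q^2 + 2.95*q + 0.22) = -3.2893*q^5 + 5.7926*q^4 - 5.6771*q^3 + 5.4325*q^2 - 1.3735*q - 0.1254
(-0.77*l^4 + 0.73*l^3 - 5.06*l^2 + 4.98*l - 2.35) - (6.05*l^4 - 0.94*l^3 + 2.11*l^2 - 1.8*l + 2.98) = -6.82*l^4 + 1.67*l^3 - 7.17*l^2 + 6.78*l - 5.33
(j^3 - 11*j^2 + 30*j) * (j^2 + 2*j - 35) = j^5 - 9*j^4 - 27*j^3 + 445*j^2 - 1050*j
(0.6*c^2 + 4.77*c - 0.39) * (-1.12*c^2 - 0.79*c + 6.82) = -0.672*c^4 - 5.8164*c^3 + 0.7605*c^2 + 32.8395*c - 2.6598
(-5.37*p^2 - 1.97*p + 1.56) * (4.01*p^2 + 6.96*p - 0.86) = -21.5337*p^4 - 45.2749*p^3 - 2.8374*p^2 + 12.5518*p - 1.3416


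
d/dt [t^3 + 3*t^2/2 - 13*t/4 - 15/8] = 3*t^2 + 3*t - 13/4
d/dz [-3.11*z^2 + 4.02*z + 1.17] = 4.02 - 6.22*z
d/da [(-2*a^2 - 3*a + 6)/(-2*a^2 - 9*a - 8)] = 2*(6*a^2 + 28*a + 39)/(4*a^4 + 36*a^3 + 113*a^2 + 144*a + 64)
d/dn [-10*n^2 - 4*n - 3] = -20*n - 4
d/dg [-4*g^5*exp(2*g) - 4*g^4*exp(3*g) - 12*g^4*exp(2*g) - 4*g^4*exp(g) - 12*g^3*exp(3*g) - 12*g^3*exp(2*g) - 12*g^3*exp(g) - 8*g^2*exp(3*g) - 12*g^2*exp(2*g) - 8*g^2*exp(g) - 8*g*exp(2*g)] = 4*(-2*g^5*exp(g) - 3*g^4*exp(2*g) - 11*g^4*exp(g) - g^4 - 13*g^3*exp(2*g) - 18*g^3*exp(g) - 7*g^3 - 15*g^2*exp(2*g) - 15*g^2*exp(g) - 11*g^2 - 4*g*exp(2*g) - 10*g*exp(g) - 4*g - 2*exp(g))*exp(g)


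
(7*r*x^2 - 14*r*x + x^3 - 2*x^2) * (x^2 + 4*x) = 7*r*x^4 + 14*r*x^3 - 56*r*x^2 + x^5 + 2*x^4 - 8*x^3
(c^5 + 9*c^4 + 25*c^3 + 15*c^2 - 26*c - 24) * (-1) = -c^5 - 9*c^4 - 25*c^3 - 15*c^2 + 26*c + 24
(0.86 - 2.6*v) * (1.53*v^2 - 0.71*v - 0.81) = -3.978*v^3 + 3.1618*v^2 + 1.4954*v - 0.6966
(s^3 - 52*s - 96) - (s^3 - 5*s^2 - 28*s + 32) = 5*s^2 - 24*s - 128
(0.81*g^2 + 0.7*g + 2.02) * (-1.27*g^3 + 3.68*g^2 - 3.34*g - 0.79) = -1.0287*g^5 + 2.0918*g^4 - 2.6948*g^3 + 4.4557*g^2 - 7.2998*g - 1.5958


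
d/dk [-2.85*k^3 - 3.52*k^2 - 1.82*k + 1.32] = -8.55*k^2 - 7.04*k - 1.82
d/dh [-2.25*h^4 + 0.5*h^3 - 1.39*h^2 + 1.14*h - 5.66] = -9.0*h^3 + 1.5*h^2 - 2.78*h + 1.14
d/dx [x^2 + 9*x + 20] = 2*x + 9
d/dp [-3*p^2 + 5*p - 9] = 5 - 6*p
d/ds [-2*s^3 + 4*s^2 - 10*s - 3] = -6*s^2 + 8*s - 10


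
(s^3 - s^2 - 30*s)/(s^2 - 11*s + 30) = s*(s + 5)/(s - 5)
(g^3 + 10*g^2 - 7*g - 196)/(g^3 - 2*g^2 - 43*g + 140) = (g + 7)/(g - 5)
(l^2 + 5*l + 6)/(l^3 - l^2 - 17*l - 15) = (l + 2)/(l^2 - 4*l - 5)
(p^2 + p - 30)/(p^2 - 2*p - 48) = (p - 5)/(p - 8)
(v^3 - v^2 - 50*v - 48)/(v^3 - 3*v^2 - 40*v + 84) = (v^2 - 7*v - 8)/(v^2 - 9*v + 14)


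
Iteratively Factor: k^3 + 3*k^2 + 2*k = (k + 1)*(k^2 + 2*k) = k*(k + 1)*(k + 2)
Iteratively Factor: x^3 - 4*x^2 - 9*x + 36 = (x + 3)*(x^2 - 7*x + 12) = (x - 4)*(x + 3)*(x - 3)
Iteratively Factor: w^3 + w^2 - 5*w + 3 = (w - 1)*(w^2 + 2*w - 3) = (w - 1)*(w + 3)*(w - 1)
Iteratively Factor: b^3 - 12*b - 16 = (b - 4)*(b^2 + 4*b + 4) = (b - 4)*(b + 2)*(b + 2)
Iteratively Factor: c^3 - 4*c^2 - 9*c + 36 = (c - 3)*(c^2 - c - 12) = (c - 3)*(c + 3)*(c - 4)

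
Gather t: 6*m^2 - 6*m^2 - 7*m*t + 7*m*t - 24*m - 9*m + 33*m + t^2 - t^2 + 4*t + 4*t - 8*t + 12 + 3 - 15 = 0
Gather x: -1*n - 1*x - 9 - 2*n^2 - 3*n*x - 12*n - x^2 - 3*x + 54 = -2*n^2 - 13*n - x^2 + x*(-3*n - 4) + 45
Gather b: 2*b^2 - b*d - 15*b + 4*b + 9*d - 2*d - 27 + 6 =2*b^2 + b*(-d - 11) + 7*d - 21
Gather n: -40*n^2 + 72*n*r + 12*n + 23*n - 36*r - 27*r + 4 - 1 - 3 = -40*n^2 + n*(72*r + 35) - 63*r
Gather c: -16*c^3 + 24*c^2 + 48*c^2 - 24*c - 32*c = -16*c^3 + 72*c^2 - 56*c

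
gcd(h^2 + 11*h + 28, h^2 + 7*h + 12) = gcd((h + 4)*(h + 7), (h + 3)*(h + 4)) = h + 4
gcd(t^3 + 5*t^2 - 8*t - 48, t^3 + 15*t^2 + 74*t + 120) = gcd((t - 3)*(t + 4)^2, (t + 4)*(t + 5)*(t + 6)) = t + 4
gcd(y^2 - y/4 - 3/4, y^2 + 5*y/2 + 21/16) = y + 3/4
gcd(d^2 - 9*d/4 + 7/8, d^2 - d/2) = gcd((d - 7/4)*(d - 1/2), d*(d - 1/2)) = d - 1/2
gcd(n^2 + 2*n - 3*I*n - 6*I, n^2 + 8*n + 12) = n + 2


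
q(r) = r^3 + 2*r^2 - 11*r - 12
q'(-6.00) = 73.00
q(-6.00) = -90.00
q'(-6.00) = 73.00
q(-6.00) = -90.00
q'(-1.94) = -7.47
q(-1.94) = 9.57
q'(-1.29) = -11.17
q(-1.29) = 3.37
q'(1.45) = 1.11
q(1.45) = -20.70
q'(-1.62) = -9.61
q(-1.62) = 6.82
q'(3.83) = 48.33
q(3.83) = 31.39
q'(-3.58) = 13.13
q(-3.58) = 7.13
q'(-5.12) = 47.16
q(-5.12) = -37.47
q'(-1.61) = -9.66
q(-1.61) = 6.72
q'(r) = 3*r^2 + 4*r - 11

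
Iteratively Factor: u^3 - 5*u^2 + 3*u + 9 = (u - 3)*(u^2 - 2*u - 3) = (u - 3)*(u + 1)*(u - 3)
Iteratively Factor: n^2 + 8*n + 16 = (n + 4)*(n + 4)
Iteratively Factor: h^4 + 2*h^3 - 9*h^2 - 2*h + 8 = (h - 1)*(h^3 + 3*h^2 - 6*h - 8) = (h - 1)*(h + 1)*(h^2 + 2*h - 8) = (h - 2)*(h - 1)*(h + 1)*(h + 4)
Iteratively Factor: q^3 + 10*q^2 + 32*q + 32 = (q + 2)*(q^2 + 8*q + 16) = (q + 2)*(q + 4)*(q + 4)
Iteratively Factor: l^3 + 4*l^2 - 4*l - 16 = (l - 2)*(l^2 + 6*l + 8) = (l - 2)*(l + 2)*(l + 4)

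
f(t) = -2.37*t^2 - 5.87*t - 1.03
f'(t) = -4.74*t - 5.87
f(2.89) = -37.79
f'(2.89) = -19.57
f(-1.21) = 2.60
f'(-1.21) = -0.13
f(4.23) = -68.27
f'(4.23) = -25.92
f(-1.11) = 2.57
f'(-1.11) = -0.61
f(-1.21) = 2.60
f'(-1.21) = -0.13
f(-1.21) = 2.60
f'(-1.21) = -0.13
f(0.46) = -4.23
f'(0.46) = -8.05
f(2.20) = -25.41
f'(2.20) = -16.30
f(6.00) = -121.57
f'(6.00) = -34.31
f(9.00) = -245.83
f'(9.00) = -48.53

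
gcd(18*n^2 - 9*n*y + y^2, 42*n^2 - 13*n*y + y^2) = -6*n + y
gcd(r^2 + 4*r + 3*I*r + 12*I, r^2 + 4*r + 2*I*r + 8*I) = r + 4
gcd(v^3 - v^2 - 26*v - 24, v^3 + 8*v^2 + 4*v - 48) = v + 4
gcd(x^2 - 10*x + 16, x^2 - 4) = x - 2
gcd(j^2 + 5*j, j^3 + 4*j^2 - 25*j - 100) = j + 5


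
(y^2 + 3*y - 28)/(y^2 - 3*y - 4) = (y + 7)/(y + 1)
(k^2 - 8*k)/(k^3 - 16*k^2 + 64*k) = 1/(k - 8)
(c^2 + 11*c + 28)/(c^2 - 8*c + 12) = (c^2 + 11*c + 28)/(c^2 - 8*c + 12)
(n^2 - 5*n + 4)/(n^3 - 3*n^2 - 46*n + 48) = (n - 4)/(n^2 - 2*n - 48)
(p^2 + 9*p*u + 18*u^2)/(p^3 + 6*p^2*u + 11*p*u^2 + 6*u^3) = (p + 6*u)/(p^2 + 3*p*u + 2*u^2)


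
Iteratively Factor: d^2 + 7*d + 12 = (d + 4)*(d + 3)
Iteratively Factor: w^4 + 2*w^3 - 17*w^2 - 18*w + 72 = (w - 2)*(w^3 + 4*w^2 - 9*w - 36) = (w - 2)*(w + 4)*(w^2 - 9) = (w - 2)*(w + 3)*(w + 4)*(w - 3)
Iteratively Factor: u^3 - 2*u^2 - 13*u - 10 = (u - 5)*(u^2 + 3*u + 2) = (u - 5)*(u + 1)*(u + 2)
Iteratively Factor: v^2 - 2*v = (v - 2)*(v)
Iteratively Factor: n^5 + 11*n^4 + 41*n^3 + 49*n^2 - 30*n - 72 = (n + 4)*(n^4 + 7*n^3 + 13*n^2 - 3*n - 18) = (n + 3)*(n + 4)*(n^3 + 4*n^2 + n - 6) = (n + 3)^2*(n + 4)*(n^2 + n - 2) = (n - 1)*(n + 3)^2*(n + 4)*(n + 2)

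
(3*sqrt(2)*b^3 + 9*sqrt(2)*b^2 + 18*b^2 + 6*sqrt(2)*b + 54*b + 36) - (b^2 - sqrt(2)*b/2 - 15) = 3*sqrt(2)*b^3 + 9*sqrt(2)*b^2 + 17*b^2 + 13*sqrt(2)*b/2 + 54*b + 51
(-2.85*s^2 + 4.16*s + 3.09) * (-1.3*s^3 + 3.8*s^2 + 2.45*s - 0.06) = 3.705*s^5 - 16.238*s^4 + 4.8085*s^3 + 22.105*s^2 + 7.3209*s - 0.1854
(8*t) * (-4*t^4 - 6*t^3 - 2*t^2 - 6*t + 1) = -32*t^5 - 48*t^4 - 16*t^3 - 48*t^2 + 8*t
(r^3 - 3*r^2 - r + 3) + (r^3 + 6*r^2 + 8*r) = 2*r^3 + 3*r^2 + 7*r + 3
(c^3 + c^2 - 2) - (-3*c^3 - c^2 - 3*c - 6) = 4*c^3 + 2*c^2 + 3*c + 4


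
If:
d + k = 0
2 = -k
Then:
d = 2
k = -2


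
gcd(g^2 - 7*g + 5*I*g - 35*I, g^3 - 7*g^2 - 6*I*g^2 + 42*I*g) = g - 7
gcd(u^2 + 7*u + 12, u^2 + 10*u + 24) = u + 4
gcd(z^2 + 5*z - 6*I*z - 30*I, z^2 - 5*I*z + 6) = z - 6*I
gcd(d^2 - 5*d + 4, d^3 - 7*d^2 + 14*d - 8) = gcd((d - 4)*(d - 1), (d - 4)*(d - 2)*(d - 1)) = d^2 - 5*d + 4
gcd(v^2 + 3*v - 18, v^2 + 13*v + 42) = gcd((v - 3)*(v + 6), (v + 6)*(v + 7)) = v + 6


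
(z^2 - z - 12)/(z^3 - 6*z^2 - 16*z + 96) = (z + 3)/(z^2 - 2*z - 24)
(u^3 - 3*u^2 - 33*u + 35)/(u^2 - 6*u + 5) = (u^2 - 2*u - 35)/(u - 5)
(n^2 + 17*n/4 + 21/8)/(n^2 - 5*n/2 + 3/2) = (8*n^2 + 34*n + 21)/(4*(2*n^2 - 5*n + 3))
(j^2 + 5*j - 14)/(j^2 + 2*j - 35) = (j - 2)/(j - 5)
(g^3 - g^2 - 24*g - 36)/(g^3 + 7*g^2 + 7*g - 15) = (g^2 - 4*g - 12)/(g^2 + 4*g - 5)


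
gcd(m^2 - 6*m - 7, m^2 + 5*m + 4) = m + 1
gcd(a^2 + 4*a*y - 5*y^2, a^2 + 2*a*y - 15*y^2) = a + 5*y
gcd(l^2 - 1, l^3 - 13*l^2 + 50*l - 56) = 1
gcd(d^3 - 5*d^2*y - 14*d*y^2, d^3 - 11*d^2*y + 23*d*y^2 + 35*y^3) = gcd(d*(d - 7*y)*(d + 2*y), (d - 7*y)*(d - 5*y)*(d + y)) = -d + 7*y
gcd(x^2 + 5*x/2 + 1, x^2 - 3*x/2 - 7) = x + 2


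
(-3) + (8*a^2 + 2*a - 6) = 8*a^2 + 2*a - 9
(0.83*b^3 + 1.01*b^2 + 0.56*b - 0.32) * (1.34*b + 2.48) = 1.1122*b^4 + 3.4118*b^3 + 3.2552*b^2 + 0.96*b - 0.7936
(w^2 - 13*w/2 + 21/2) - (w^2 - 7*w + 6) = w/2 + 9/2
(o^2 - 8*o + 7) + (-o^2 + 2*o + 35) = 42 - 6*o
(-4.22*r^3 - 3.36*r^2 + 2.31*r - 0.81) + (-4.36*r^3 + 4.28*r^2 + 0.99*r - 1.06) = -8.58*r^3 + 0.92*r^2 + 3.3*r - 1.87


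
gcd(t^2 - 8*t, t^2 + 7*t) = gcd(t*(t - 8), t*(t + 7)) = t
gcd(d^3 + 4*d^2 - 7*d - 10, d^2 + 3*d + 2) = d + 1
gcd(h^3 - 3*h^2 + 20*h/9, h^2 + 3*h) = h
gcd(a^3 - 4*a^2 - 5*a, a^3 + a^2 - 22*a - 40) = a - 5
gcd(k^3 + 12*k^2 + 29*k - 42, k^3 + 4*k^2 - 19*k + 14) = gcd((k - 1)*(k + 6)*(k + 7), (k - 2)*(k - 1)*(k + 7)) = k^2 + 6*k - 7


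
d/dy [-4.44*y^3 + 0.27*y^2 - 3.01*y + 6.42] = -13.32*y^2 + 0.54*y - 3.01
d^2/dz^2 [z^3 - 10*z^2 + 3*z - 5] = 6*z - 20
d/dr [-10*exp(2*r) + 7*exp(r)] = (7 - 20*exp(r))*exp(r)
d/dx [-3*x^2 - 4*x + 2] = -6*x - 4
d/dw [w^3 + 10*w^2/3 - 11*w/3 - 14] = 3*w^2 + 20*w/3 - 11/3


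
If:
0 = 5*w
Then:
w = 0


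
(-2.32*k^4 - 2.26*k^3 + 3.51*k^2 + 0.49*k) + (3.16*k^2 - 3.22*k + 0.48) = -2.32*k^4 - 2.26*k^3 + 6.67*k^2 - 2.73*k + 0.48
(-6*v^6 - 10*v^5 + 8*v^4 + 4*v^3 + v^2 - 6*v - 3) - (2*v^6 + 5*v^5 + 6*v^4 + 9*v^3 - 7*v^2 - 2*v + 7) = -8*v^6 - 15*v^5 + 2*v^4 - 5*v^3 + 8*v^2 - 4*v - 10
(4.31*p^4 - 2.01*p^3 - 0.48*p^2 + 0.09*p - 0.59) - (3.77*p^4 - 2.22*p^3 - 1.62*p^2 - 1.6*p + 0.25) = 0.54*p^4 + 0.21*p^3 + 1.14*p^2 + 1.69*p - 0.84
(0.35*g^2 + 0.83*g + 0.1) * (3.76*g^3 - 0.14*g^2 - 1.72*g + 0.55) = 1.316*g^5 + 3.0718*g^4 - 0.3422*g^3 - 1.2491*g^2 + 0.2845*g + 0.055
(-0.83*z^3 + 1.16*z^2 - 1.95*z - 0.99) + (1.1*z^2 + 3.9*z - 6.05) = -0.83*z^3 + 2.26*z^2 + 1.95*z - 7.04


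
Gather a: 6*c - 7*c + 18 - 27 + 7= -c - 2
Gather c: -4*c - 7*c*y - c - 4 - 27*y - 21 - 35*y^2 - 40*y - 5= c*(-7*y - 5) - 35*y^2 - 67*y - 30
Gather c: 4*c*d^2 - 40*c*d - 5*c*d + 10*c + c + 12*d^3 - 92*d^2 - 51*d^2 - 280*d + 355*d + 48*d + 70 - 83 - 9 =c*(4*d^2 - 45*d + 11) + 12*d^3 - 143*d^2 + 123*d - 22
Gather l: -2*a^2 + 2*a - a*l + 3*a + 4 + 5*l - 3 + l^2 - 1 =-2*a^2 + 5*a + l^2 + l*(5 - a)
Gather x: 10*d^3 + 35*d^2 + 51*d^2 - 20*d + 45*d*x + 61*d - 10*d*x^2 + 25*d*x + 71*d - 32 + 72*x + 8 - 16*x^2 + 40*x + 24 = 10*d^3 + 86*d^2 + 112*d + x^2*(-10*d - 16) + x*(70*d + 112)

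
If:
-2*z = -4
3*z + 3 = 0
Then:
No Solution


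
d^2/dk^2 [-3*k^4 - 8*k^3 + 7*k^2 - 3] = -36*k^2 - 48*k + 14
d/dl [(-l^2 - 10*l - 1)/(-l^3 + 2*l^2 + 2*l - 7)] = (-l^4 - 20*l^3 + 15*l^2 + 18*l + 72)/(l^6 - 4*l^5 + 22*l^3 - 24*l^2 - 28*l + 49)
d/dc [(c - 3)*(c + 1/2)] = 2*c - 5/2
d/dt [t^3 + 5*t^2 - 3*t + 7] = 3*t^2 + 10*t - 3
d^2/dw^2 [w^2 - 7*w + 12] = 2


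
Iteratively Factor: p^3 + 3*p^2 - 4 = (p + 2)*(p^2 + p - 2) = (p - 1)*(p + 2)*(p + 2)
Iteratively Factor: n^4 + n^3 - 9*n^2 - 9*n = (n)*(n^3 + n^2 - 9*n - 9) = n*(n + 1)*(n^2 - 9) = n*(n - 3)*(n + 1)*(n + 3)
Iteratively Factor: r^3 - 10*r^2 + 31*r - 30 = (r - 5)*(r^2 - 5*r + 6) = (r - 5)*(r - 3)*(r - 2)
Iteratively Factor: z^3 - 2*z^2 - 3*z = (z)*(z^2 - 2*z - 3) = z*(z + 1)*(z - 3)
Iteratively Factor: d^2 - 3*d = (d - 3)*(d)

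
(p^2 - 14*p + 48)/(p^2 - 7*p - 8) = (p - 6)/(p + 1)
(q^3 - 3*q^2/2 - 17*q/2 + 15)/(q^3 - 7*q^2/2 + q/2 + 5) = (q + 3)/(q + 1)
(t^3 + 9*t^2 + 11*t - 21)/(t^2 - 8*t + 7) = (t^2 + 10*t + 21)/(t - 7)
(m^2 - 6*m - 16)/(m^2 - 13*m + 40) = (m + 2)/(m - 5)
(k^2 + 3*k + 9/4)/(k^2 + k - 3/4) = (2*k + 3)/(2*k - 1)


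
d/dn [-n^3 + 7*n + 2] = 7 - 3*n^2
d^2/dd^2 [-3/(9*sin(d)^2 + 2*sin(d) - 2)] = 6*(162*sin(d)^4 + 27*sin(d)^3 - 205*sin(d)^2 - 52*sin(d) - 22)/(9*sin(d)^2 + 2*sin(d) - 2)^3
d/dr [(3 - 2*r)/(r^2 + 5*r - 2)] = (2*r^2 - 6*r - 11)/(r^4 + 10*r^3 + 21*r^2 - 20*r + 4)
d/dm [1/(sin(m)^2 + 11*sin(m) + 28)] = -(2*sin(m) + 11)*cos(m)/(sin(m)^2 + 11*sin(m) + 28)^2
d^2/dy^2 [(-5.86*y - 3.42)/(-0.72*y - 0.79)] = (8.88178419700125e-16*y - 3.12048)/(0.72*y + 0.79)^3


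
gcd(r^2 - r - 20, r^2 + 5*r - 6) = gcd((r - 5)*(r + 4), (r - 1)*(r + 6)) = 1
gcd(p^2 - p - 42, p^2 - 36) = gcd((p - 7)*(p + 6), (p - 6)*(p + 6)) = p + 6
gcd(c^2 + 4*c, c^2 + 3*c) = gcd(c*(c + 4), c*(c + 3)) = c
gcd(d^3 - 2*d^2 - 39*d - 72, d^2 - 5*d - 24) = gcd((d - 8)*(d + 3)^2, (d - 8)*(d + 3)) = d^2 - 5*d - 24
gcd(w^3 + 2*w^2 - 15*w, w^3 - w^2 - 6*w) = w^2 - 3*w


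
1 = 1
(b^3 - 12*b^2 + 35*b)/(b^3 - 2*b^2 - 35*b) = (b - 5)/(b + 5)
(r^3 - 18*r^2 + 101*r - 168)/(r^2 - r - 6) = (r^2 - 15*r + 56)/(r + 2)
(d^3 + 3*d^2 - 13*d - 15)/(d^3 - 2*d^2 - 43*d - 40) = (d - 3)/(d - 8)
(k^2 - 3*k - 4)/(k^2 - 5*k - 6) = (k - 4)/(k - 6)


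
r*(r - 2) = r^2 - 2*r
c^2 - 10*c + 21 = (c - 7)*(c - 3)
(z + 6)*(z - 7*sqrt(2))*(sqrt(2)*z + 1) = sqrt(2)*z^3 - 13*z^2 + 6*sqrt(2)*z^2 - 78*z - 7*sqrt(2)*z - 42*sqrt(2)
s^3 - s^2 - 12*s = s*(s - 4)*(s + 3)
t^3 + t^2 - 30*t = t*(t - 5)*(t + 6)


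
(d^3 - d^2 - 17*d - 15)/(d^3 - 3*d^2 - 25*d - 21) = (d - 5)/(d - 7)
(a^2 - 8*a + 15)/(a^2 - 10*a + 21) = (a - 5)/(a - 7)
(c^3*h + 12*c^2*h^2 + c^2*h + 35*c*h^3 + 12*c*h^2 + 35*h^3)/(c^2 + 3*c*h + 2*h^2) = h*(c^3 + 12*c^2*h + c^2 + 35*c*h^2 + 12*c*h + 35*h^2)/(c^2 + 3*c*h + 2*h^2)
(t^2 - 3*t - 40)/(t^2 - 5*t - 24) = (t + 5)/(t + 3)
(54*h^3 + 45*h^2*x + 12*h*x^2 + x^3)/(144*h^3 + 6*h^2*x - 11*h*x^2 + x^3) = (18*h^2 + 9*h*x + x^2)/(48*h^2 - 14*h*x + x^2)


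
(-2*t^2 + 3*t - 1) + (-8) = -2*t^2 + 3*t - 9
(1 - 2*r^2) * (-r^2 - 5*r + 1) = 2*r^4 + 10*r^3 - 3*r^2 - 5*r + 1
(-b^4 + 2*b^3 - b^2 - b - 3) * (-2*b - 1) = 2*b^5 - 3*b^4 + 3*b^2 + 7*b + 3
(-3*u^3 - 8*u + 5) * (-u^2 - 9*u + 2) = 3*u^5 + 27*u^4 + 2*u^3 + 67*u^2 - 61*u + 10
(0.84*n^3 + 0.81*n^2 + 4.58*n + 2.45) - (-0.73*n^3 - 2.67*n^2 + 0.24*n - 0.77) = 1.57*n^3 + 3.48*n^2 + 4.34*n + 3.22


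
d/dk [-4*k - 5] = -4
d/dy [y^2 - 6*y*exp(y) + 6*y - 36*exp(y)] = -6*y*exp(y) + 2*y - 42*exp(y) + 6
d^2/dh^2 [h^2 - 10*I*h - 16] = 2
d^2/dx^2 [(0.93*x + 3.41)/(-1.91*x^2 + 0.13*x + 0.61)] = ((0.93*x + 3.41)*(3.82*x - 0.13)*(7.64*x - 0.26) + (10.6578*x + 12.7844)*(-1.91*x^2 + 0.13*x + 0.61))/(-1.91*x^2 + 0.13*x + 0.61)^3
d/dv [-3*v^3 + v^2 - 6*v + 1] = -9*v^2 + 2*v - 6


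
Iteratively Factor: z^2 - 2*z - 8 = (z - 4)*(z + 2)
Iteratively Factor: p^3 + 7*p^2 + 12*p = (p + 4)*(p^2 + 3*p) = p*(p + 4)*(p + 3)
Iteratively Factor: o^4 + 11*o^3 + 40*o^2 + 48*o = (o)*(o^3 + 11*o^2 + 40*o + 48) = o*(o + 4)*(o^2 + 7*o + 12) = o*(o + 3)*(o + 4)*(o + 4)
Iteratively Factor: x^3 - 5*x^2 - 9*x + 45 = (x + 3)*(x^2 - 8*x + 15) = (x - 3)*(x + 3)*(x - 5)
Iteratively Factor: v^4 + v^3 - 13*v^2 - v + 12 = (v - 1)*(v^3 + 2*v^2 - 11*v - 12) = (v - 3)*(v - 1)*(v^2 + 5*v + 4) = (v - 3)*(v - 1)*(v + 4)*(v + 1)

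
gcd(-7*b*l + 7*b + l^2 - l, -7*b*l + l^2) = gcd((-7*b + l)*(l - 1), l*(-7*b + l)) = 7*b - l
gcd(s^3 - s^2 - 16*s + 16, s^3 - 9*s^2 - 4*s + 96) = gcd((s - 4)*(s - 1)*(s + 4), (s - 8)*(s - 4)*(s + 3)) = s - 4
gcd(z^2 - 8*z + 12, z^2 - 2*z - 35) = 1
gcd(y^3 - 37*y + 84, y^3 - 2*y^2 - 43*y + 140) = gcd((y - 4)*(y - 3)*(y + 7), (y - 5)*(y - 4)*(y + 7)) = y^2 + 3*y - 28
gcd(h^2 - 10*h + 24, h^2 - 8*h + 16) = h - 4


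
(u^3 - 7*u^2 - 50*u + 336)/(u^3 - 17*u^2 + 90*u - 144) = (u + 7)/(u - 3)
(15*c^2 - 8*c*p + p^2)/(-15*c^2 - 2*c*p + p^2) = (-3*c + p)/(3*c + p)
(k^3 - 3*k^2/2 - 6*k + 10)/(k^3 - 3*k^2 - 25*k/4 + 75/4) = 2*(k^2 - 4*k + 4)/(2*k^2 - 11*k + 15)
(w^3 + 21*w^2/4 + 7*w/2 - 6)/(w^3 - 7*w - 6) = (w^2 + 13*w/4 - 3)/(w^2 - 2*w - 3)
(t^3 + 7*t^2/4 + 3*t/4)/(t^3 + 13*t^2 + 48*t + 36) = t*(4*t + 3)/(4*(t^2 + 12*t + 36))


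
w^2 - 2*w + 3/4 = (w - 3/2)*(w - 1/2)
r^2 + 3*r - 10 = (r - 2)*(r + 5)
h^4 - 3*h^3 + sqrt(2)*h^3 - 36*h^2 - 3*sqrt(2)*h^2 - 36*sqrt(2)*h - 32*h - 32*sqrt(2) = (h - 8)*(h + 1)*(h + 4)*(h + sqrt(2))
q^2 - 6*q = q*(q - 6)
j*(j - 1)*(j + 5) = j^3 + 4*j^2 - 5*j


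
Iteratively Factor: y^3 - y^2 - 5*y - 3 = (y + 1)*(y^2 - 2*y - 3) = (y - 3)*(y + 1)*(y + 1)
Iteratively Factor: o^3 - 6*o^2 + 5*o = (o - 1)*(o^2 - 5*o) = (o - 5)*(o - 1)*(o)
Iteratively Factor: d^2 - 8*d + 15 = (d - 5)*(d - 3)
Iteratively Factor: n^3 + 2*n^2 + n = (n + 1)*(n^2 + n) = (n + 1)^2*(n)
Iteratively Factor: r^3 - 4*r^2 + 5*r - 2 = (r - 1)*(r^2 - 3*r + 2) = (r - 2)*(r - 1)*(r - 1)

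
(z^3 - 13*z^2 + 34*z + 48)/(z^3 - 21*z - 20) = (z^2 - 14*z + 48)/(z^2 - z - 20)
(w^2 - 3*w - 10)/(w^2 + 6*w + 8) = (w - 5)/(w + 4)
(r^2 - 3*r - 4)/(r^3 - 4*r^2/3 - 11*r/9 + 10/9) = 9*(r - 4)/(9*r^2 - 21*r + 10)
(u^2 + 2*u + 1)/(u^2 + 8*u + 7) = (u + 1)/(u + 7)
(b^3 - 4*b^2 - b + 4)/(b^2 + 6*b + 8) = (b^3 - 4*b^2 - b + 4)/(b^2 + 6*b + 8)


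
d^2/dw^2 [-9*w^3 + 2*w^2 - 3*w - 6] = 4 - 54*w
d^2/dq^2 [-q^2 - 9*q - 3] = -2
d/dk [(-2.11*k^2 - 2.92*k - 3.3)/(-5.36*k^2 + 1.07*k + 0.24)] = (-17.9089*k^2 - 36.3888*k + 2.8302)/(28.7296*k^4 - 11.4704*k^3 - 1.4279*k^2 + 0.5136*k + 0.0576)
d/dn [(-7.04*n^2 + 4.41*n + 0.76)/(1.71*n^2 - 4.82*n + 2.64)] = (26.3917*n^2 - 39.7704*n + 15.3056)/(2.9241*n^4 - 16.4844*n^3 + 32.2612*n^2 - 25.4496*n + 6.9696)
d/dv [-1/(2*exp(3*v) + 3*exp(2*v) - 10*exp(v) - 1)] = (6*exp(2*v) + 6*exp(v) - 10)*exp(v)/(2*exp(3*v) + 3*exp(2*v) - 10*exp(v) - 1)^2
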